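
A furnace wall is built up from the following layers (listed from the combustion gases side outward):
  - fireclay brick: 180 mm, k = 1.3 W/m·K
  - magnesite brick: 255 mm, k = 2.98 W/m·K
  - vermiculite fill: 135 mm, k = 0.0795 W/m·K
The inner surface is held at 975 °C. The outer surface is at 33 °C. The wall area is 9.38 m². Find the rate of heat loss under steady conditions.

Model the wall as resistances in series:
R_fireclay brick = L/(kA) = 0.18/(1.3×9.38) = 0.01476 K/W
R_magnesite brick = L/(kA) = 0.255/(2.98×9.38) = 0.009123 K/W
R_vermiculite fill = L/(kA) = 0.135/(0.0795×9.38) = 0.181 K/W
R_total = 0.2049 K/W
Q = ΔT / R_total = 942 / 0.2049

Q ≈ 4600 W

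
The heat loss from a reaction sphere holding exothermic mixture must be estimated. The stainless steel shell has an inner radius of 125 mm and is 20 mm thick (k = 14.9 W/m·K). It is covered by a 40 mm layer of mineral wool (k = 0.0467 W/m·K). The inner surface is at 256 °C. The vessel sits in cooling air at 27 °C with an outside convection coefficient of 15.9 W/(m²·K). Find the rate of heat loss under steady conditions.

Q ≈ 85 W

For a spherical shell R = (1/r₁ − 1/r₂)/(4πk); film R = 1/(h·4πr²). In series:
R_stainless steel shell = (1/0.125 − 1/0.145)/(4π×14.9) = 0.005893 K/W
R_mineral wool = (1/0.145 − 1/0.185)/(4π×0.0467) = 2.541 K/W
R_outer film = 1/(h·4πr_o²) = 1/(15.9×4π×0.185²) = 0.1462 K/W
R_total = 2.693 K/W
Q = ΔT/R_total = 229/2.693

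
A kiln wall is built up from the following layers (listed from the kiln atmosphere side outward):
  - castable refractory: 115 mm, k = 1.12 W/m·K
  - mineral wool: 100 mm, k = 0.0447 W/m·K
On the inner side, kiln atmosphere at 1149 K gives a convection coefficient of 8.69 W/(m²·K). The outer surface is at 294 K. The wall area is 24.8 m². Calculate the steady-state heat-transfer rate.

Series thermal resistances:
R_inner film = 1/(h_i·A) = 1/(8.69×24.8) = 0.00464 K/W
R_castable refractory = L/(kA) = 0.115/(1.12×24.8) = 0.00414 K/W
R_mineral wool = L/(kA) = 0.1/(0.0447×24.8) = 0.09021 K/W
R_total = 0.09899 K/W
Q = ΔT / R_total = 855 / 0.09899

Q ≈ 8640 W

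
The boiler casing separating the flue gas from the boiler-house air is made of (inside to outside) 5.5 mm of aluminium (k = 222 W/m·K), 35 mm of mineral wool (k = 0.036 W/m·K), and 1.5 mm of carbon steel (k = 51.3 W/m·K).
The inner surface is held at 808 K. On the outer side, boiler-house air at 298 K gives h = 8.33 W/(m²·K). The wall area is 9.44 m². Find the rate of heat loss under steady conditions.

Q ≈ 4410 W

Thermal resistances in series:
R_aluminium = L/(kA) = 0.0055/(222×9.44) = 2.624×10^-6 K/W
R_mineral wool = L/(kA) = 0.035/(0.036×9.44) = 0.103 K/W
R_carbon steel = L/(kA) = 0.0015/(51.3×9.44) = 3.097×10^-6 K/W
R_outer film = 1/(h_o·A) = 1/(8.33×9.44) = 0.01272 K/W
R_total = 0.1157 K/W
Q = ΔT / R_total = 510 / 0.1157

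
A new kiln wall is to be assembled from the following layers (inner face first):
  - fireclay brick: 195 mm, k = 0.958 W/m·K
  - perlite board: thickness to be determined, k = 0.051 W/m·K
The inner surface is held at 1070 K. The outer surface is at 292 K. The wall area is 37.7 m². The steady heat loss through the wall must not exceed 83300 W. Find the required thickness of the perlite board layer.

L ≈ 7.58 mm

Thermal resistances in series:
R_fireclay brick = L/(kA) = 0.195/(0.958×37.7) = 0.005399 K/W
Sum of the known resistances R_other = 0.005399 K/W
Required total resistance R_tot = ΔT/Q_allow = 778/83300 = 0.00934 K/W
R_perlite board = R_tot − R_other = 0.003941 K/W
L = R·k·A = 0.003941×0.051×37.7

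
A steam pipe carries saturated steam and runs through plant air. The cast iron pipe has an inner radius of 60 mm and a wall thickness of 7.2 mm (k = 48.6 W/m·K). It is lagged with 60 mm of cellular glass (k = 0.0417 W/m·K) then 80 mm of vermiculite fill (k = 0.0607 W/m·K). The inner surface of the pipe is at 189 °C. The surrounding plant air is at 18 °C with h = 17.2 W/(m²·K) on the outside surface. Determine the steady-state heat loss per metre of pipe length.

q′ ≈ 45.5 W/m

Per-layer cylindrical resistances, series-summed:
R_cast iron pipe wall = ln(67.2/60)/(2π×48.6×1) = 3.711×10^-4 K/W
R_cellular glass = ln(127.2/67.2)/(2π×0.0417×1) = 2.435 K/W
R_vermiculite fill = ln(207.2/127.2)/(2π×0.0607×1) = 1.279 K/W
R_outer film = 1/(h_o·2πr_oL) = 1/(17.2×2π×0.2072×1) = 0.04466 K/W
R_total = 3.76 K/W
Q = ΔT/R_total = 171/3.76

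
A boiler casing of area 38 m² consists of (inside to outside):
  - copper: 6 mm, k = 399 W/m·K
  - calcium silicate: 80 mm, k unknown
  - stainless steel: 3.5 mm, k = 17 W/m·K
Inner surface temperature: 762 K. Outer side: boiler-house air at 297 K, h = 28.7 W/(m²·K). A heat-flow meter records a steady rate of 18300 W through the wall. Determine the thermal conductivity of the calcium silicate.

k ≈ 0.086 W/(m·K)

Treating each layer as a thermal resistance in series:
R_copper = L/(kA) = 0.006/(399×38) = 3.957×10^-7 K/W
R_stainless steel = L/(kA) = 0.0035/(17×38) = 5.418×10^-6 K/W
R_outer film = 1/(h_o·A) = 1/(28.7×38) = 9.169×10^-4 K/W
Sum of known resistances R_other = 9.227×10^-4 K/W
Total R = ΔT/Q = 465/18300 = 0.02541 K/W
R_calcium silicate = R_total − R_other = 0.02449 K/W
k = L/(R·A) = 0.08/(0.02449×38)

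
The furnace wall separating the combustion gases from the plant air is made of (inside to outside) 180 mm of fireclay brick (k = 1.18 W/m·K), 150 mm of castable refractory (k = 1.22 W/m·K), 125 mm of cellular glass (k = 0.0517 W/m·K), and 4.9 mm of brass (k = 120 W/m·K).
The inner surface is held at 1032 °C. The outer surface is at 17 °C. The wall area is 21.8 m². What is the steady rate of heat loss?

Q ≈ 8220 W

Series thermal resistances:
R_fireclay brick = L/(kA) = 0.18/(1.18×21.8) = 0.006997 K/W
R_castable refractory = L/(kA) = 0.15/(1.22×21.8) = 0.00564 K/W
R_cellular glass = L/(kA) = 0.125/(0.0517×21.8) = 0.1109 K/W
R_brass = L/(kA) = 0.0049/(120×21.8) = 1.873×10^-6 K/W
R_total = 0.1235 K/W
Q = ΔT / R_total = 1015 / 0.1235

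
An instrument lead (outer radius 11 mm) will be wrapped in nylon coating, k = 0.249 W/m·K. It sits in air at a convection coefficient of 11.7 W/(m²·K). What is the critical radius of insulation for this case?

For a cylinder r_cr = k/h = 0.249/11.7
r_cr = 21.3 mm; since the bare radius (11 mm) is below r_cr, adding a thin layer of insulation will *increase* heat loss.

r_cr ≈ 21.3 mm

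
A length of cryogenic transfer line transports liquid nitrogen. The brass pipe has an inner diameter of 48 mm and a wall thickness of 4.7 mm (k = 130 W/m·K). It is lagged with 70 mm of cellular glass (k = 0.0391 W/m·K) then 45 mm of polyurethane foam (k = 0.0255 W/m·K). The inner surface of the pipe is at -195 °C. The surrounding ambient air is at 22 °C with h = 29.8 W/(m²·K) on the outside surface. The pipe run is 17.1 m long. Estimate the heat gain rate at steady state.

Q ≈ 501 W

Cylindrical conduction, so R = ln(r₂/r₁)/(2πkL) per layer, in series:
R_brass pipe wall = ln(28.7/24)/(2π×130×17.1) = 1.28×10^-5 K/W
R_cellular glass = ln(98.7/28.7)/(2π×0.0391×17.1) = 0.294 K/W
R_polyurethane foam = ln(143.7/98.7)/(2π×0.0255×17.1) = 0.1371 K/W
R_outer film = 1/(h_o·2πr_oL) = 1/(29.8×2π×0.1437×17.1) = 0.002173 K/W
R_total = 0.4333 K/W
Q = ΔT/R_total = 217/0.4333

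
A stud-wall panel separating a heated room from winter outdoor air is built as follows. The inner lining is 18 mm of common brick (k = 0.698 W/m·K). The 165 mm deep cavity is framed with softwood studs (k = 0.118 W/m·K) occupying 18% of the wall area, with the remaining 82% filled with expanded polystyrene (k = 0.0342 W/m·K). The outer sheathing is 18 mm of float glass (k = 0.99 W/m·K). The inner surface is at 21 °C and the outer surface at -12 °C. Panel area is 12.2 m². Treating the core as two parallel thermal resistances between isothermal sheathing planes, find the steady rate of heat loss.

Q ≈ 119 W

Sheathing layers in series; stud and cavity paths in parallel between them.
R_inner = 0.018/(0.698×12.2) = 0.002114 K/W
R_stud  = 0.165/(0.118×0.18×12.2) = 0.6368 K/W
R_cav   = 0.165/(0.0342×0.82×12.2) = 0.4823 K/W
1/R_core = 1/R_stud + 1/R_cav → R_core = 0.2744 K/W
R_outer = 0.018/(0.99×12.2) = 0.00149 K/W
R_total = 0.278 K/W
Q = ΔT/R_total = 33/0.278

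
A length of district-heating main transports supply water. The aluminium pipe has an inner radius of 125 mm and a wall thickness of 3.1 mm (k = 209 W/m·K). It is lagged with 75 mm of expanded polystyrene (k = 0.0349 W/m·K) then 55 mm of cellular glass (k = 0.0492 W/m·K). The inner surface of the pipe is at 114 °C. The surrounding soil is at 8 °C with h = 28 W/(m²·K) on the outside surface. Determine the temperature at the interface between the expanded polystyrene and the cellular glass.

T ≈ 37.2 °C

Per-layer cylindrical resistances, series-summed:
R_aluminium pipe wall = ln(128.1/125)/(2π×209×1) = 1.865×10^-5 K/W
R_expanded polystyrene = ln(203.1/128.1)/(2π×0.0349×1) = 2.102 K/W
R_cellular glass = ln(258.1/203.1)/(2π×0.0492×1) = 0.7752 K/W
R_outer film = 1/(h_o·2πr_oL) = 1/(28×2π×0.2581×1) = 0.02202 K/W
R_total = 2.899 K/W
Q = ΔT/R_total = 106/2.899
Q = 36.6 W/m
T_interface = T_inner − Q·ΣR(inner→interface) = 114 − 36.6×2.102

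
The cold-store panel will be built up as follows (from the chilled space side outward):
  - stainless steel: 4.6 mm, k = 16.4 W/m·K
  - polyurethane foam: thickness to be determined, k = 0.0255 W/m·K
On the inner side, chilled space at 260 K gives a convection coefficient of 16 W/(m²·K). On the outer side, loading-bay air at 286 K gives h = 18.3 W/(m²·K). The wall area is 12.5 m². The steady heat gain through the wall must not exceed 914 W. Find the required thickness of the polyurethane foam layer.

L ≈ 6.07 mm

Series thermal resistances:
R_inner film = 1/(h_i·A) = 1/(16×12.5) = 0.005 K/W
R_stainless steel = L/(kA) = 0.0046/(16.4×12.5) = 2.244×10^-5 K/W
R_outer film = 1/(h_o·A) = 1/(18.3×12.5) = 0.004372 K/W
Sum of the known resistances R_other = 0.009394 K/W
Required total resistance R_tot = ΔT/Q_allow = 26/914 = 0.02845 K/W
R_polyurethane foam = R_tot − R_other = 0.01905 K/W
L = R·k·A = 0.01905×0.0255×12.5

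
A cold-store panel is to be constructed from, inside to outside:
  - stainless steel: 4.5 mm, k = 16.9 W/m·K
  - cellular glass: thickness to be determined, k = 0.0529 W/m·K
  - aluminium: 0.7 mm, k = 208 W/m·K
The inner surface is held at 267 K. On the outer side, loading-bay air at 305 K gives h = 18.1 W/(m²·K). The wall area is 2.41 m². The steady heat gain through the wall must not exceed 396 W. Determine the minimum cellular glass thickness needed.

L ≈ 9.3 mm

Model the wall as resistances in series:
R_stainless steel = L/(kA) = 0.0045/(16.9×2.41) = 1.105×10^-4 K/W
R_aluminium = L/(kA) = 0.0007/(208×2.41) = 1.396×10^-6 K/W
R_outer film = 1/(h_o·A) = 1/(18.1×2.41) = 0.02292 K/W
Sum of the known resistances R_other = 0.02304 K/W
Required total resistance R_tot = ΔT/Q_allow = 38/396 = 0.09596 K/W
R_cellular glass = R_tot − R_other = 0.07292 K/W
L = R·k·A = 0.07292×0.0529×2.41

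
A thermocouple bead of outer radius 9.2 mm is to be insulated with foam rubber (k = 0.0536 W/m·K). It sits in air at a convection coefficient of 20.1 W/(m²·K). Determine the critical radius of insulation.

r_cr ≈ 5.33 mm

For a sphere r_cr = 2k/h = 2×0.0536/20.1
r_cr = 5.33 mm; since the bare radius (9.2 mm) is above r_cr, any added insulation will reduce heat loss.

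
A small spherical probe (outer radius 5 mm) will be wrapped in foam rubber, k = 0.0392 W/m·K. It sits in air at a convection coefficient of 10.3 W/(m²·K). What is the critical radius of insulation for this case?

r_cr ≈ 7.61 mm

For a sphere r_cr = 2k/h = 2×0.0392/10.3
r_cr = 7.61 mm; since the bare radius (5 mm) is below r_cr, adding a thin layer of insulation will *increase* heat loss.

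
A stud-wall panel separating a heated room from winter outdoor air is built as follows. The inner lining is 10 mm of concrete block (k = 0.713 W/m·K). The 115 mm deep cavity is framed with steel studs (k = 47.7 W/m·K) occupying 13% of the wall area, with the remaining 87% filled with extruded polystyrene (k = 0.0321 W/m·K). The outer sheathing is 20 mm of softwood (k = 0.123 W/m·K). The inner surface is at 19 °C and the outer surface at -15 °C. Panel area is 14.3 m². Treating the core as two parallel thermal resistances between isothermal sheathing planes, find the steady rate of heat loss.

Sheathing layers in series; stud and cavity paths in parallel between them.
R_inner = 0.01/(0.713×14.3) = 9.808×10^-4 K/W
R_stud  = 0.115/(47.7×0.13×14.3) = 0.001297 K/W
R_cav   = 0.115/(0.0321×0.87×14.3) = 0.288 K/W
1/R_core = 1/R_stud + 1/R_cav → R_core = 0.001291 K/W
R_outer = 0.02/(0.123×14.3) = 0.01137 K/W
R_total = 0.01364 K/W
Q = ΔT/R_total = 34/0.01364

Q ≈ 2490 W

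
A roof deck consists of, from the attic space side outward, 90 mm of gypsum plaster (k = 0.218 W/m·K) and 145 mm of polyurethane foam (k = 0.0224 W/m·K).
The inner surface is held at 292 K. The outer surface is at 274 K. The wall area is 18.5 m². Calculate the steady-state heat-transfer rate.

Treating each layer as a thermal resistance in series:
R_gypsum plaster = L/(kA) = 0.09/(0.218×18.5) = 0.02232 K/W
R_polyurethane foam = L/(kA) = 0.145/(0.0224×18.5) = 0.3499 K/W
R_total = 0.3722 K/W
Q = ΔT / R_total = 18 / 0.3722

Q ≈ 48.4 W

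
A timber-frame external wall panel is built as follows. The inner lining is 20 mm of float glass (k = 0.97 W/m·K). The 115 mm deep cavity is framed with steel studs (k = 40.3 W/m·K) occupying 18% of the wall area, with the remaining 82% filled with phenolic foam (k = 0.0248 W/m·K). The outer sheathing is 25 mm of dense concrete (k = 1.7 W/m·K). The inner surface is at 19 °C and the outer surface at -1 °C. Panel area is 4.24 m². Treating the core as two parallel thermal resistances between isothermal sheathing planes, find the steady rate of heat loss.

Sheathing layers in series; stud and cavity paths in parallel between them.
R_inner = 0.02/(0.97×4.24) = 0.004863 K/W
R_stud  = 0.115/(40.3×0.18×4.24) = 0.003739 K/W
R_cav   = 0.115/(0.0248×0.82×4.24) = 1.334 K/W
1/R_core = 1/R_stud + 1/R_cav → R_core = 0.003729 K/W
R_outer = 0.025/(1.7×4.24) = 0.003468 K/W
R_total = 0.01206 K/W
Q = ΔT/R_total = 20/0.01206

Q ≈ 1660 W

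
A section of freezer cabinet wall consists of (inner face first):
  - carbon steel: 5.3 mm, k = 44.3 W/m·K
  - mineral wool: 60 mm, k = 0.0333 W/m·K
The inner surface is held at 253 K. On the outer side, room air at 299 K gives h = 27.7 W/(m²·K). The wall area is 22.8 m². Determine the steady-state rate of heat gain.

Q ≈ 571 W

Treating each layer as a thermal resistance in series:
R_carbon steel = L/(kA) = 0.0053/(44.3×22.8) = 5.247×10^-6 K/W
R_mineral wool = L/(kA) = 0.06/(0.0333×22.8) = 0.07903 K/W
R_outer film = 1/(h_o·A) = 1/(27.7×22.8) = 0.001583 K/W
R_total = 0.08062 K/W
Q = ΔT / R_total = 46 / 0.08062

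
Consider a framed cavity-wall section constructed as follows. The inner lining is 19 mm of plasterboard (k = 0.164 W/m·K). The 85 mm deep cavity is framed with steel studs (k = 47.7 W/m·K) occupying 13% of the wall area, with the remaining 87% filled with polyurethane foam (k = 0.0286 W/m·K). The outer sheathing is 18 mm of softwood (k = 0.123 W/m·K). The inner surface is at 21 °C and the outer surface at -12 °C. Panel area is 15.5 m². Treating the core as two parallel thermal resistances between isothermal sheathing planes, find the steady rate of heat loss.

Q ≈ 1850 W

Sheathing layers in series; stud and cavity paths in parallel between them.
R_inner = 0.019/(0.164×15.5) = 0.007474 K/W
R_stud  = 0.085/(47.7×0.13×15.5) = 8.844×10^-4 K/W
R_cav   = 0.085/(0.0286×0.87×15.5) = 0.2204 K/W
1/R_core = 1/R_stud + 1/R_cav → R_core = 8.808×10^-4 K/W
R_outer = 0.018/(0.123×15.5) = 0.009441 K/W
R_total = 0.0178 K/W
Q = ΔT/R_total = 33/0.0178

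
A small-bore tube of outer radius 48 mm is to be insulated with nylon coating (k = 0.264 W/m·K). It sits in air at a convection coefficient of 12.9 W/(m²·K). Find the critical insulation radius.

For a cylinder r_cr = k/h = 0.264/12.9
r_cr = 20.5 mm; since the bare radius (48 mm) is above r_cr, any added insulation will reduce heat loss.

r_cr ≈ 20.5 mm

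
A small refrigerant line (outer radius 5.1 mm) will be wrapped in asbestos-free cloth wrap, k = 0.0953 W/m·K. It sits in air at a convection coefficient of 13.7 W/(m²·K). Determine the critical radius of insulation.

r_cr ≈ 6.96 mm

For a cylinder r_cr = k/h = 0.0953/13.7
r_cr = 6.96 mm; since the bare radius (5.1 mm) is below r_cr, adding a thin layer of insulation will *increase* heat loss.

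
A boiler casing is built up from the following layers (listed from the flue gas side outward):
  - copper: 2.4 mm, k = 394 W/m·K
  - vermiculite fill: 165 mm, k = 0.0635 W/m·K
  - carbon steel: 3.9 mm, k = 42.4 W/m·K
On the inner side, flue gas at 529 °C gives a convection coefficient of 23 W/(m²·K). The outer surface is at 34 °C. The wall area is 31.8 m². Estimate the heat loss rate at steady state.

Q ≈ 5960 W

Model the wall as resistances in series:
R_inner film = 1/(h_i·A) = 1/(23×31.8) = 0.001367 K/W
R_copper = L/(kA) = 0.0024/(394×31.8) = 1.916×10^-7 K/W
R_vermiculite fill = L/(kA) = 0.165/(0.0635×31.8) = 0.08171 K/W
R_carbon steel = L/(kA) = 0.0039/(42.4×31.8) = 2.892×10^-6 K/W
R_total = 0.08308 K/W
Q = ΔT / R_total = 495 / 0.08308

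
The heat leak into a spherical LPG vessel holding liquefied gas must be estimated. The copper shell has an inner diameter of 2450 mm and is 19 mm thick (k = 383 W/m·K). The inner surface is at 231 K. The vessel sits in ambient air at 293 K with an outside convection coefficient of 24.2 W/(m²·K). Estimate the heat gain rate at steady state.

Spherical conduction: R = (1/r_in − 1/r_out)/(4πk) per layer; series-sum.
R_copper shell = (1/1.225 − 1/1.244)/(4π×383) = 2.591×10^-6 K/W
R_outer film = 1/(h·4πr_o²) = 1/(24.2×4π×1.244²) = 0.002125 K/W
R_total = 0.002127 K/W
Q = ΔT/R_total = 62/0.002127

Q ≈ 29100 W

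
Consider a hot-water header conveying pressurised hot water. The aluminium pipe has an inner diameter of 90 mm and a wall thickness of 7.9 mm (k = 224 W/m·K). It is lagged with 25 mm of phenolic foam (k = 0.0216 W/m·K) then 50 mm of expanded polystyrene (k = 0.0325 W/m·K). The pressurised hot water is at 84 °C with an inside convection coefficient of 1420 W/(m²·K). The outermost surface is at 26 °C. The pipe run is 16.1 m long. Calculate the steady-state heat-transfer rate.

Q ≈ 177 W

Per-layer cylindrical resistances, series-summed:
R_inner film = 1/(h_i·2πr₁L) = 1/(1420×2π×0.045×16.1) = 1.547×10^-4 K/W
R_aluminium pipe wall = ln(52.9/45)/(2π×224×16.1) = 7.138×10^-6 K/W
R_phenolic foam = ln(77.9/52.9)/(2π×0.0216×16.1) = 0.1771 K/W
R_expanded polystyrene = ln(127.9/77.9)/(2π×0.0325×16.1) = 0.1508 K/W
R_total = 0.3281 K/W
Q = ΔT/R_total = 58/0.3281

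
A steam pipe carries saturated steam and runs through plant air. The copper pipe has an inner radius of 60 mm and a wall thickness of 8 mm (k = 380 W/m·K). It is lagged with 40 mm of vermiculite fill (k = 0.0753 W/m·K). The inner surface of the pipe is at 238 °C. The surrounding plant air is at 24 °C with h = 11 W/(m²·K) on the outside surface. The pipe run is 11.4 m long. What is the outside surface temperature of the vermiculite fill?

T ≈ 49.8 °C

Treating each annulus and film as a series resistance:
R_copper pipe wall = ln(68/60)/(2π×380×11.4) = 4.598×10^-6 K/W
R_vermiculite fill = ln(108/68)/(2π×0.0753×11.4) = 0.08577 K/W
R_outer film = 1/(h_o·2πr_oL) = 1/(11×2π×0.108×11.4) = 0.01175 K/W
R_total = 0.09753 K/W
Q = ΔT/R_total = 214/0.09753
Q = 2190 W
T_interface = T_inner − Q·ΣR(inner→interface) = 238 − 2190×0.08578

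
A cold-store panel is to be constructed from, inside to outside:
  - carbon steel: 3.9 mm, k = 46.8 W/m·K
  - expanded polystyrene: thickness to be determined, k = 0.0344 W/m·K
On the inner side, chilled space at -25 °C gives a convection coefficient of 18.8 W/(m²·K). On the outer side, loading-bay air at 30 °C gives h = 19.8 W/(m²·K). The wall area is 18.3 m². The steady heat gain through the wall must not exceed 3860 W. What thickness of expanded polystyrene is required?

Using the resistance-network approach (series):
R_inner film = 1/(h_i·A) = 1/(18.8×18.3) = 0.002907 K/W
R_carbon steel = L/(kA) = 0.0039/(46.8×18.3) = 4.554×10^-6 K/W
R_outer film = 1/(h_o·A) = 1/(19.8×18.3) = 0.00276 K/W
Sum of the known resistances R_other = 0.005671 K/W
Required total resistance R_tot = ΔT/Q_allow = 55/3860 = 0.01425 K/W
R_expanded polystyrene = R_tot − R_other = 0.008578 K/W
L = R·k·A = 0.008578×0.0344×18.3

L ≈ 5.4 mm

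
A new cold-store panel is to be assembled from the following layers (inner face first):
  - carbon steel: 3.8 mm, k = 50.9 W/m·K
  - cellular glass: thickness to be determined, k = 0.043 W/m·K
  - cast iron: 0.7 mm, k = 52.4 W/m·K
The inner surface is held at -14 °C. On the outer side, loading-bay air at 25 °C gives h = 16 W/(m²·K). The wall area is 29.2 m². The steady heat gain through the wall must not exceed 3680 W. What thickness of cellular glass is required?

L ≈ 10.6 mm

Model the wall as resistances in series:
R_carbon steel = L/(kA) = 0.0038/(50.9×29.2) = 2.557×10^-6 K/W
R_cast iron = L/(kA) = 0.0007/(52.4×29.2) = 4.575×10^-7 K/W
R_outer film = 1/(h_o·A) = 1/(16×29.2) = 0.00214 K/W
Sum of the known resistances R_other = 0.002143 K/W
Required total resistance R_tot = ΔT/Q_allow = 39/3680 = 0.0106 K/W
R_cellular glass = R_tot − R_other = 0.008454 K/W
L = R·k·A = 0.008454×0.043×29.2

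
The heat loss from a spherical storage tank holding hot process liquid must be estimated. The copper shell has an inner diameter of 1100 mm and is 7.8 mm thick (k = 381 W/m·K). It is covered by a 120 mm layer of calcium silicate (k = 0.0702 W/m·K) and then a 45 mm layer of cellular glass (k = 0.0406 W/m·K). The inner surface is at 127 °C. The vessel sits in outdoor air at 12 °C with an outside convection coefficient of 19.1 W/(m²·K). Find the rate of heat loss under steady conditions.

Radial (spherical) resistances in series:
R_copper shell = (1/0.55 − 1/0.5578)/(4π×381) = 5.31×10^-6 K/W
R_calcium silicate = (1/0.5578 − 1/0.6778)/(4π×0.0702) = 0.3598 K/W
R_cellular glass = (1/0.6778 − 1/0.7228)/(4π×0.0406) = 0.18 K/W
R_outer film = 1/(h·4πr_o²) = 1/(19.1×4π×0.7228²) = 0.007975 K/W
R_total = 0.5478 K/W
Q = ΔT/R_total = 115/0.5478

Q ≈ 210 W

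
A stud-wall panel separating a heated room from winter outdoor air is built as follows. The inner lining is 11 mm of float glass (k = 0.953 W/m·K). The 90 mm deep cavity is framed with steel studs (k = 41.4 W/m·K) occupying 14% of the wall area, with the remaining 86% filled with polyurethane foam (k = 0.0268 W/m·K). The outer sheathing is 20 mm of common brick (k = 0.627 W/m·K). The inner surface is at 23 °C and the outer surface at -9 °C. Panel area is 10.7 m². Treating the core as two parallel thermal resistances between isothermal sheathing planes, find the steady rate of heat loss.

Q ≈ 5810 W

Sheathing layers in series; stud and cavity paths in parallel between them.
R_inner = 0.011/(0.953×10.7) = 0.001079 K/W
R_stud  = 0.09/(41.4×0.14×10.7) = 0.001451 K/W
R_cav   = 0.09/(0.0268×0.86×10.7) = 0.3649 K/W
1/R_core = 1/R_stud + 1/R_cav → R_core = 0.001445 K/W
R_outer = 0.02/(0.627×10.7) = 0.002981 K/W
R_total = 0.005505 K/W
Q = ΔT/R_total = 32/0.005505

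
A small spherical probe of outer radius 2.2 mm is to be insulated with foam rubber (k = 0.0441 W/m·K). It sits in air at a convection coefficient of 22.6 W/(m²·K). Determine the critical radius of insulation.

For a sphere r_cr = 2k/h = 2×0.0441/22.6
r_cr = 3.9 mm; since the bare radius (2.2 mm) is below r_cr, adding a thin layer of insulation will *increase* heat loss.

r_cr ≈ 3.9 mm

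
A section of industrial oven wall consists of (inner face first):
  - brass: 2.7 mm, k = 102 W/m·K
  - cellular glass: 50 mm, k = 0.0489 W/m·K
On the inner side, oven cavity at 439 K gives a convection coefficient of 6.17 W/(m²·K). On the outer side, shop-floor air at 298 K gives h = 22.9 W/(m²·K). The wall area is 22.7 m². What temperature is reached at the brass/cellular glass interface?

Series thermal resistances:
R_inner film = 1/(h_i·A) = 1/(6.17×22.7) = 0.00714 K/W
R_brass = L/(kA) = 0.0027/(102×22.7) = 1.166×10^-6 K/W
R_cellular glass = L/(kA) = 0.05/(0.0489×22.7) = 0.04504 K/W
R_outer film = 1/(h_o·A) = 1/(22.9×22.7) = 0.001924 K/W
R_total = 0.05411 K/W;  Q = ΔT/R_total = 141/0.05411 = 2606 W
T_interface = T_inner − Q·ΣR(inner→interface) = 439 − 2610×0.007141

T ≈ 420 K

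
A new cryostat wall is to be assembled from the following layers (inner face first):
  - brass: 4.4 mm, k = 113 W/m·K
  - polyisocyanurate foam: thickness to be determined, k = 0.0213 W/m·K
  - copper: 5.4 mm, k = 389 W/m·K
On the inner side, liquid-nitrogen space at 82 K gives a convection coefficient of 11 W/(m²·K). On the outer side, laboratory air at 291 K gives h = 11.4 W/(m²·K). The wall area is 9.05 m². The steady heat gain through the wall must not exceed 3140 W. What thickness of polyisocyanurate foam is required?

Treating each layer as a thermal resistance in series:
R_inner film = 1/(h_i·A) = 1/(11×9.05) = 0.01005 K/W
R_brass = L/(kA) = 0.0044/(113×9.05) = 4.303×10^-6 K/W
R_copper = L/(kA) = 0.0054/(389×9.05) = 1.534×10^-6 K/W
R_outer film = 1/(h_o·A) = 1/(11.4×9.05) = 0.009693 K/W
Sum of the known resistances R_other = 0.01974 K/W
Required total resistance R_tot = ΔT/Q_allow = 209/3140 = 0.06656 K/W
R_polyisocyanurate foam = R_tot − R_other = 0.04682 K/W
L = R·k·A = 0.04682×0.0213×9.05

L ≈ 9.02 mm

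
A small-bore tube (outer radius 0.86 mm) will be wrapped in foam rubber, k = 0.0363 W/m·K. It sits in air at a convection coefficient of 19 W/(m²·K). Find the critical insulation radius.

For a cylinder r_cr = k/h = 0.0363/19
r_cr = 1.91 mm; since the bare radius (0.86 mm) is below r_cr, adding a thin layer of insulation will *increase* heat loss.

r_cr ≈ 1.91 mm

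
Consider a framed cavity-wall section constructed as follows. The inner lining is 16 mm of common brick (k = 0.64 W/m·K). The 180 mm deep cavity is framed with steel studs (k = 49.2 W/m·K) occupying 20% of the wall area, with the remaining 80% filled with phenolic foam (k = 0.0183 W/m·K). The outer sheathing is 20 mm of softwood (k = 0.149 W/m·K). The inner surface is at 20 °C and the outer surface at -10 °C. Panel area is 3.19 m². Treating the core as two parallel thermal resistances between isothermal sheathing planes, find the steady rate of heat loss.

Sheathing layers in series; stud and cavity paths in parallel between them.
R_inner = 0.016/(0.64×3.19) = 0.007837 K/W
R_stud  = 0.18/(49.2×0.2×3.19) = 0.005734 K/W
R_cav   = 0.18/(0.0183×0.8×3.19) = 3.854 K/W
1/R_core = 1/R_stud + 1/R_cav → R_core = 0.005726 K/W
R_outer = 0.02/(0.149×3.19) = 0.04208 K/W
R_total = 0.05564 K/W
Q = ΔT/R_total = 30/0.05564

Q ≈ 539 W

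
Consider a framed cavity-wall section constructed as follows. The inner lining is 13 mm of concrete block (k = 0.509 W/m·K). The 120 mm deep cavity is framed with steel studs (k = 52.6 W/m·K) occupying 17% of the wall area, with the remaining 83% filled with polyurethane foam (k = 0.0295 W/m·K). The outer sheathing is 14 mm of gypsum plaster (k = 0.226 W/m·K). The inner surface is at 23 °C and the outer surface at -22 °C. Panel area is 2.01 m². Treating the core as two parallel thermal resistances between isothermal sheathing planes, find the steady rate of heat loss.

Sheathing layers in series; stud and cavity paths in parallel between them.
R_inner = 0.013/(0.509×2.01) = 0.01271 K/W
R_stud  = 0.12/(52.6×0.17×2.01) = 0.006677 K/W
R_cav   = 0.12/(0.0295×0.83×2.01) = 2.438 K/W
1/R_core = 1/R_stud + 1/R_cav → R_core = 0.006658 K/W
R_outer = 0.014/(0.226×2.01) = 0.03082 K/W
R_total = 0.05018 K/W
Q = ΔT/R_total = 45/0.05018

Q ≈ 897 W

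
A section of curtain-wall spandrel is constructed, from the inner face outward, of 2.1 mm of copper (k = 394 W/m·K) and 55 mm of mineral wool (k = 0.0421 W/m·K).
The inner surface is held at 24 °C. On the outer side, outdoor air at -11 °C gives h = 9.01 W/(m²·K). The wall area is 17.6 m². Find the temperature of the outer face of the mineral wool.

Thermal resistances in series:
R_copper = L/(kA) = 0.0021/(394×17.6) = 3.028×10^-7 K/W
R_mineral wool = L/(kA) = 0.055/(0.0421×17.6) = 0.07423 K/W
R_outer film = 1/(h_o·A) = 1/(9.01×17.6) = 0.006306 K/W
R_total = 0.08053 K/W;  Q = ΔT/R_total = 35/0.08053 = 434.6 W
T_interface = T_inner − Q·ΣR(inner→interface) = 24 − 435×0.07423

T ≈ -8.26 °C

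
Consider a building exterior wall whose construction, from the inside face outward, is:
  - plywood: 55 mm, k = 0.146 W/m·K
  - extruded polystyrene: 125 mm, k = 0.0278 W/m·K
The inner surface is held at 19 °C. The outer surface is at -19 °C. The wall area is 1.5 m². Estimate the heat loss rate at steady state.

Q ≈ 11.7 W

Thermal resistances in series:
R_plywood = L/(kA) = 0.055/(0.146×1.5) = 0.2511 K/W
R_extruded polystyrene = L/(kA) = 0.125/(0.0278×1.5) = 2.998 K/W
R_total = 3.249 K/W
Q = ΔT / R_total = 38 / 3.249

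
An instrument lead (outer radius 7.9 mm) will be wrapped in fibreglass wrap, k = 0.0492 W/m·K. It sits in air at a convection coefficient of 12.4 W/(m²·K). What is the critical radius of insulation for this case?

r_cr ≈ 3.97 mm

For a cylinder r_cr = k/h = 0.0492/12.4
r_cr = 3.97 mm; since the bare radius (7.9 mm) is above r_cr, any added insulation will reduce heat loss.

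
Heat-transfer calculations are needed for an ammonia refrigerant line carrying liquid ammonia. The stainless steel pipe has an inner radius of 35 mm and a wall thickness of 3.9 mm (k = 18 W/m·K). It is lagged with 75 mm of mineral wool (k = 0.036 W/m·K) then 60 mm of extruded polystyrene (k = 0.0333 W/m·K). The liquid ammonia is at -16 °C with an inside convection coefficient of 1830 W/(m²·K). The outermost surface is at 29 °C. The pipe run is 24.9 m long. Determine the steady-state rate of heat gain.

Q ≈ 165 W

Per-layer cylindrical resistances, series-summed:
R_inner film = 1/(h_i·2πr₁L) = 1/(1830×2π×0.035×24.9) = 9.979×10^-5 K/W
R_stainless steel pipe wall = ln(38.9/35)/(2π×18×24.9) = 3.751×10^-5 K/W
R_mineral wool = ln(113.9/38.9)/(2π×0.036×24.9) = 0.1907 K/W
R_extruded polystyrene = ln(173.9/113.9)/(2π×0.0333×24.9) = 0.08122 K/W
R_total = 0.2721 K/W
Q = ΔT/R_total = 45/0.2721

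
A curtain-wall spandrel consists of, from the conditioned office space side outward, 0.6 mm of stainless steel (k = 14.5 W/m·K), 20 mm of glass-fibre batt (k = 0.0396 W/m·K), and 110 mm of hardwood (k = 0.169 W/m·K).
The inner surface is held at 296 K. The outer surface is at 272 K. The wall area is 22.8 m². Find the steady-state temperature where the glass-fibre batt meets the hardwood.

T ≈ 286 K

Thermal resistances in series:
R_stainless steel = L/(kA) = 0.0006/(14.5×22.8) = 1.815×10^-6 K/W
R_glass-fibre batt = L/(kA) = 0.02/(0.0396×22.8) = 0.02215 K/W
R_hardwood = L/(kA) = 0.11/(0.169×22.8) = 0.02855 K/W
R_total = 0.0507 K/W;  Q = ΔT/R_total = 24/0.0507 = 473.4 W
T_interface = T_inner − Q·ΣR(inner→interface) = 296 − 473×0.02215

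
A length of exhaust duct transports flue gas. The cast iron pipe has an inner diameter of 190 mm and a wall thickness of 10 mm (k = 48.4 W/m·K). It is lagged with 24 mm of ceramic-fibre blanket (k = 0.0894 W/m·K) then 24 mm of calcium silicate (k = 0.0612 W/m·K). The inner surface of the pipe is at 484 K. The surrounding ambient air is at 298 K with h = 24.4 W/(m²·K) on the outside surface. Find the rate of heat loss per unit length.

q′ ≈ 218 W/m

Cylindrical conduction, so R = ln(r₂/r₁)/(2πkL) per layer, in series:
R_cast iron pipe wall = ln(105/95)/(2π×48.4×1) = 3.291×10^-4 K/W
R_ceramic-fibre blanket = ln(129/105)/(2π×0.0894×1) = 0.3665 K/W
R_calcium silicate = ln(153/129)/(2π×0.0612×1) = 0.4437 K/W
R_outer film = 1/(h_o·2πr_oL) = 1/(24.4×2π×0.153×1) = 0.04263 K/W
R_total = 0.8532 K/W
Q = ΔT/R_total = 186/0.8532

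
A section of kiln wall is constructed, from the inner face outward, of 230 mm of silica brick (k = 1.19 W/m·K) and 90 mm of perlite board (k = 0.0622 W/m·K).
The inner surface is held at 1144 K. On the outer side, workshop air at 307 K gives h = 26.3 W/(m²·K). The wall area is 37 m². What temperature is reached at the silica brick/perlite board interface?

T ≈ 1050 K

Thermal resistances in series:
R_silica brick = L/(kA) = 0.23/(1.19×37) = 0.005224 K/W
R_perlite board = L/(kA) = 0.09/(0.0622×37) = 0.03911 K/W
R_outer film = 1/(h_o·A) = 1/(26.3×37) = 0.001028 K/W
R_total = 0.04536 K/W;  Q = ΔT/R_total = 837/0.04536 = 18450 W
T_interface = T_inner − Q·ΣR(inner→interface) = 1144 − 18500×0.005224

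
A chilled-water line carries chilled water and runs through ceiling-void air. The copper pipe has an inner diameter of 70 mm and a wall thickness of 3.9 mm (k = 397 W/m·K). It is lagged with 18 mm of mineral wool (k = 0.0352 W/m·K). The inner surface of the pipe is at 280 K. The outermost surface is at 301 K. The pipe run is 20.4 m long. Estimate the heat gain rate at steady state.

Q ≈ 249 W

Cylindrical conduction, so R = ln(r₂/r₁)/(2πkL) per layer, in series:
R_copper pipe wall = ln(38.9/35)/(2π×397×20.4) = 2.076×10^-6 K/W
R_mineral wool = ln(56.9/38.9)/(2π×0.0352×20.4) = 0.08429 K/W
R_total = 0.08429 K/W
Q = ΔT/R_total = 21/0.08429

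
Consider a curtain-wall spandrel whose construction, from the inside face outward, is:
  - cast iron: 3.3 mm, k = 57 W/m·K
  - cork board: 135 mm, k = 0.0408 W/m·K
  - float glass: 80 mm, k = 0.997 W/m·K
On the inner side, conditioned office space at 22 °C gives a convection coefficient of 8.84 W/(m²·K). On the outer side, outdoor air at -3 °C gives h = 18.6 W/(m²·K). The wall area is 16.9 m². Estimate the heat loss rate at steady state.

Using the resistance-network approach (series):
R_inner film = 1/(h_i·A) = 1/(8.84×16.9) = 0.006694 K/W
R_cast iron = L/(kA) = 0.0033/(57×16.9) = 3.426×10^-6 K/W
R_cork board = L/(kA) = 0.135/(0.0408×16.9) = 0.1958 K/W
R_float glass = L/(kA) = 0.08/(0.997×16.9) = 0.004748 K/W
R_outer film = 1/(h_o·A) = 1/(18.6×16.9) = 0.003181 K/W
R_total = 0.2104 K/W
Q = ΔT / R_total = 25 / 0.2104

Q ≈ 119 W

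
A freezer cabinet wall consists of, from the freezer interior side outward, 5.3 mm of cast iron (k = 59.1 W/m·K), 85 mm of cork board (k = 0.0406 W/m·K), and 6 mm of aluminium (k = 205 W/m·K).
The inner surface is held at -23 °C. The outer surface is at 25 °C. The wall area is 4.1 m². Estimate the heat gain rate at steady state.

Q ≈ 94 W

Model the wall as resistances in series:
R_cast iron = L/(kA) = 0.0053/(59.1×4.1) = 2.187×10^-5 K/W
R_cork board = L/(kA) = 0.085/(0.0406×4.1) = 0.5106 K/W
R_aluminium = L/(kA) = 0.006/(205×4.1) = 7.139×10^-6 K/W
R_total = 0.5107 K/W
Q = ΔT / R_total = 48 / 0.5107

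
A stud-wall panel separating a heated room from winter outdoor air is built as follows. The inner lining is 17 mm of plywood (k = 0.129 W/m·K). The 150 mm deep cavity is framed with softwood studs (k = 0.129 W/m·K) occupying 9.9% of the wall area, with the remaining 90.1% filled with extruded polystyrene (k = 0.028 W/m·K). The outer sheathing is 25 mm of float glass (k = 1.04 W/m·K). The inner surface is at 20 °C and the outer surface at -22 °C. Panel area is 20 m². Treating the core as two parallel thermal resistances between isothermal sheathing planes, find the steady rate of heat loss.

Q ≈ 205 W

Sheathing layers in series; stud and cavity paths in parallel between them.
R_inner = 0.017/(0.129×20) = 0.006589 K/W
R_stud  = 0.15/(0.129×0.099×20) = 0.5873 K/W
R_cav   = 0.15/(0.028×0.901×20) = 0.2973 K/W
1/R_core = 1/R_stud + 1/R_cav → R_core = 0.1974 K/W
R_outer = 0.025/(1.04×20) = 0.001202 K/W
R_total = 0.2052 K/W
Q = ΔT/R_total = 42/0.2052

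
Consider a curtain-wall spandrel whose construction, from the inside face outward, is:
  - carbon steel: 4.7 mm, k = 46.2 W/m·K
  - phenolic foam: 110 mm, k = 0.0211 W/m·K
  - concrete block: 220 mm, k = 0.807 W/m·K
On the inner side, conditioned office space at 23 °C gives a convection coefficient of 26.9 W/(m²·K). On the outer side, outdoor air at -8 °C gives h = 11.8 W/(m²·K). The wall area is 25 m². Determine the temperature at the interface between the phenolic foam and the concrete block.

T ≈ -6.02 °C

Using the resistance-network approach (series):
R_inner film = 1/(h_i·A) = 1/(26.9×25) = 0.001487 K/W
R_carbon steel = L/(kA) = 0.0047/(46.2×25) = 4.069×10^-6 K/W
R_phenolic foam = L/(kA) = 0.11/(0.0211×25) = 0.2085 K/W
R_concrete block = L/(kA) = 0.22/(0.807×25) = 0.0109 K/W
R_outer film = 1/(h_o·A) = 1/(11.8×25) = 0.00339 K/W
R_total = 0.2243 K/W;  Q = ΔT/R_total = 31/0.2243 = 138.2 W
T_interface = T_inner − Q·ΣR(inner→interface) = 23 − 138×0.21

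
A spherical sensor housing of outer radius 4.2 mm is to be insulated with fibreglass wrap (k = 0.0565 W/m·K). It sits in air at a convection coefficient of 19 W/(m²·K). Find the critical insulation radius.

For a sphere r_cr = 2k/h = 2×0.0565/19
r_cr = 5.95 mm; since the bare radius (4.2 mm) is below r_cr, adding a thin layer of insulation will *increase* heat loss.

r_cr ≈ 5.95 mm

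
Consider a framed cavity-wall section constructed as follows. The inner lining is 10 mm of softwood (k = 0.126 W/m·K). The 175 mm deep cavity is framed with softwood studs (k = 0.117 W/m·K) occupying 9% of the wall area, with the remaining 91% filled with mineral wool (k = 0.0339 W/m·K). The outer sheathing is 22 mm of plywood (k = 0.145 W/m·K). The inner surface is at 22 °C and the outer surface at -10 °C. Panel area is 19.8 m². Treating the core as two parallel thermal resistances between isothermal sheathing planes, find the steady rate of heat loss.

Q ≈ 142 W

Sheathing layers in series; stud and cavity paths in parallel between them.
R_inner = 0.01/(0.126×19.8) = 0.004008 K/W
R_stud  = 0.175/(0.117×0.09×19.8) = 0.8394 K/W
R_cav   = 0.175/(0.0339×0.91×19.8) = 0.2865 K/W
1/R_core = 1/R_stud + 1/R_cav → R_core = 0.2136 K/W
R_outer = 0.022/(0.145×19.8) = 0.007663 K/W
R_total = 0.2253 K/W
Q = ΔT/R_total = 32/0.2253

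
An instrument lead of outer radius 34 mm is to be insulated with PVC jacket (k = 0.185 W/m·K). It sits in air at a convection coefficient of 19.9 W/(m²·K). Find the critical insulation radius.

For a cylinder r_cr = k/h = 0.185/19.9
r_cr = 9.3 mm; since the bare radius (34 mm) is above r_cr, any added insulation will reduce heat loss.

r_cr ≈ 9.3 mm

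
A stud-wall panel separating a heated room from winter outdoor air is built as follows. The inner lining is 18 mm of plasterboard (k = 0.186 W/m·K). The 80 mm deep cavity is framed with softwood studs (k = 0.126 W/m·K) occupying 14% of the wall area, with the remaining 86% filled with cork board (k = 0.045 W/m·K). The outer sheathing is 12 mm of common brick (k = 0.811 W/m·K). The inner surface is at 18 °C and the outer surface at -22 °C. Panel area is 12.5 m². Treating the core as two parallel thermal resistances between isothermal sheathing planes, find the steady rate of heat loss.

Q ≈ 326 W

Sheathing layers in series; stud and cavity paths in parallel between them.
R_inner = 0.018/(0.186×12.5) = 0.007742 K/W
R_stud  = 0.08/(0.126×0.14×12.5) = 0.3628 K/W
R_cav   = 0.08/(0.045×0.86×12.5) = 0.1654 K/W
1/R_core = 1/R_stud + 1/R_cav → R_core = 0.1136 K/W
R_outer = 0.012/(0.811×12.5) = 0.001184 K/W
R_total = 0.1225 K/W
Q = ΔT/R_total = 40/0.1225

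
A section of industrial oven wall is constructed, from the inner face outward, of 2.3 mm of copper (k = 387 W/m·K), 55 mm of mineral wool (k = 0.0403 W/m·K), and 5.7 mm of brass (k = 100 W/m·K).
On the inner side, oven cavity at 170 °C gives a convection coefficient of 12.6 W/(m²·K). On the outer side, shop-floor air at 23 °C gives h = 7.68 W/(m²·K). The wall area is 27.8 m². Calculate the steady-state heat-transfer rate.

Treating each layer as a thermal resistance in series:
R_inner film = 1/(h_i·A) = 1/(12.6×27.8) = 0.002855 K/W
R_copper = L/(kA) = 0.0023/(387×27.8) = 2.138×10^-7 K/W
R_mineral wool = L/(kA) = 0.055/(0.0403×27.8) = 0.04909 K/W
R_brass = L/(kA) = 0.0057/(100×27.8) = 2.05×10^-6 K/W
R_outer film = 1/(h_o·A) = 1/(7.68×27.8) = 0.004684 K/W
R_total = 0.05663 K/W
Q = ΔT / R_total = 147 / 0.05663

Q ≈ 2600 W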